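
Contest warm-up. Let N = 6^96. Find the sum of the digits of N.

342

6^96 = 504103876157462118901767181449118688686067677834070116931382690099920633856
Sum of its 75 digits: 342.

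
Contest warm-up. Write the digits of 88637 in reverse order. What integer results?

73688

Reversing 88637 gives 73688.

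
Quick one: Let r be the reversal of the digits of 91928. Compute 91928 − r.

Reverse of 91928 is 82919.
91928 − 82919 = 9009

9009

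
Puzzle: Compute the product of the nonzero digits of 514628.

5×1×4×6×2×8 = 1920

1920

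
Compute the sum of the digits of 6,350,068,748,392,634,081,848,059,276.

6+3+5+0+0+6+8+7+4+8+3+9+2+6+3+4+0+8+1+8+4+8+0+5+9+2+7+6 = 132

132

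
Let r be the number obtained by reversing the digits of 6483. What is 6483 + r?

10329

Reverse of 6483 is 3846.
6483 + 3846 = 10329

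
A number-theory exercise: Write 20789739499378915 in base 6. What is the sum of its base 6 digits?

45

20789739499378915 in base 6 is 540412030251043250031.
Digit sum: 5+4+0+4+1+2+0+3+0+2+5+1+0+4+3+2+5+0+0+3+1 = 45.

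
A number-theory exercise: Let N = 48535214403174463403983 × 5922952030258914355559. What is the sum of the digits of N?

242

48535214403174463403983 × 5922952030258914355559 = 287471746688333890221897630931577887918791497
Sum of its 45 digits: 242.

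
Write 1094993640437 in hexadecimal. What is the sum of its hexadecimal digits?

107

1094993640437 in base 16 is FEF2B4FBF5.
Digit sum: 15+14+15+2+11+4+15+11+15+5 = 107.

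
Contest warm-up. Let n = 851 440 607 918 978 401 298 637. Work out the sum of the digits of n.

8+5+1+4+4+0+6+0+7+9+1+8+9+7+8+4+0+1+2+9+8+6+3+7 = 117

117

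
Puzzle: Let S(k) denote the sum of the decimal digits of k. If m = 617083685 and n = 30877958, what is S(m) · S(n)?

2068

S(617083685) = 6+1+7+0+8+3+6+8+5 = 44.
S(30877958) = 3+0+8+7+7+9+5+8 = 47.
44 · 47 = 2068.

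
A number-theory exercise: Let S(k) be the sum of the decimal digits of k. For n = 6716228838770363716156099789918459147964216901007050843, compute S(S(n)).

First digit sum: 258.
2+5+8 = 15.

15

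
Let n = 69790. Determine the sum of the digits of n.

31

6+9+7+9+0 = 31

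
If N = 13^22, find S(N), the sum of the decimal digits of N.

13^22 = 3211838877954855105157369
Sum of its 25 digits: 121.

121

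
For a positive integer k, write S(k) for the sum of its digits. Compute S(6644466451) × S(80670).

S(6644466451) = 6+6+4+4+4+6+6+4+5+1 = 46.
S(80670) = 8+0+6+7+0 = 21.
46 · 21 = 966.

966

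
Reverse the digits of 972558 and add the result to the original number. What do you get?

1827837

Reverse of 972558 is 855279.
972558 + 855279 = 1827837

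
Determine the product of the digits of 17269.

756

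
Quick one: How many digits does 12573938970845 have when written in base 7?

12573938970845 in base 7 is 2435302633533500, which has 16 digits.

16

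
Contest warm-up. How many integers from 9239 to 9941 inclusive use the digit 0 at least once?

The integers in [9239, 9941] that use the digit 0 at least once: 9240, 9250, 9260, 9270, 9280, 9290, …, 9930, 9940.
134 qualify.

134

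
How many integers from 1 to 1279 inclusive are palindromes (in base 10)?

111

The integers in [1, 1279] that are palindromes (in base 10): 1, 2, 3, 4, 5, 6, …, 1111, 1221.
111 qualify.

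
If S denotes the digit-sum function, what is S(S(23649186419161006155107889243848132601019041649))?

16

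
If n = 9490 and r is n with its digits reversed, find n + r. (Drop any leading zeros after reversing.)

10439

Reverse of 9490 is 949.
9490 + 949 = 10439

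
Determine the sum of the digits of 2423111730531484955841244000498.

112

2+4+2+3+1+1+1+7+3+0+5+3+1+4+8+4+9+5+5+8+4+1+2+4+4+0+0+0+4+9+8 = 112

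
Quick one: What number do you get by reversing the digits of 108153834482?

284438351801

Reversing 108153834482 gives 284438351801.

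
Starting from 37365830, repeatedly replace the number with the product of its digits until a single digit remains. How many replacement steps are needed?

37365830 → 0 (1 step)

1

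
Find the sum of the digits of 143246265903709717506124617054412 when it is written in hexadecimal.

202

143246265903709717506124617054412 in base 16 is 71005A5F9E5EA714EE4094B78CC.
Digit sum: 7+1+0+0+5+10+5+15+9+14+5+14+10+7+1+4+14+14+4+0+9+4+11+7+8+12+12 = 202.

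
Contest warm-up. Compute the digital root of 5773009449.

3

5+7+7+3+0+0+9+4+4+9 = 48
4+8 = 12
1+2 = 3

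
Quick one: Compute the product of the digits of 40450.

0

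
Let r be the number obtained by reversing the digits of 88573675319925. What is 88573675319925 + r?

141565032957513

Reverse of 88573675319925 is 52991357637588.
88573675319925 + 52991357637588 = 141565032957513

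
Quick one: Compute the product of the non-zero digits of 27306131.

2×7×3×6×1×3×1 = 756

756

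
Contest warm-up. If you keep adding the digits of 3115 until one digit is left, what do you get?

1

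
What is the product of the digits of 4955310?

0

4×9×5×5×3×1×0 = 0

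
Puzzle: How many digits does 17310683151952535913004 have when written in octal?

17310683151952535913004 in base 8 is 3524647746454251617101054, which has 25 digits.

25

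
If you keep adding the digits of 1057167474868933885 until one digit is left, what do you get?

1

1+0+5+7+1+6+7+4+7+4+8+6+8+9+3+3+8+8+5 = 100
1+0+0 = 1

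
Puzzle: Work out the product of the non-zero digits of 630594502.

32400

6×3×5×9×4×5×2 = 32400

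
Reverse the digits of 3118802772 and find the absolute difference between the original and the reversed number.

346714659

Reverse of 3118802772 is 2772088113.
|3118802772 − 2772088113| = 346714659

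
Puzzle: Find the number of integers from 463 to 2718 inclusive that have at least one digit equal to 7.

The integers in [463, 2718] that have at least one digit equal to 7: 467, 470, 471, 472, 473, 474, …, 2717, 2718.
612 qualify.

612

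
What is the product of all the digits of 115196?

270

1×1×5×1×9×6 = 270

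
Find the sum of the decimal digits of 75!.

75! = 24809140811395398091946477116594033660926243886570122837795894512655842677572867409443815424000000000000000000
Sum of its 110 digits: 432.

432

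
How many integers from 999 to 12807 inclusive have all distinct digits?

The integers in [999, 12807] that have all distinct digits: 1023, 1024, 1025, 1026, 1027, 1028, …, 12806, 12807.
5129 qualify.

5129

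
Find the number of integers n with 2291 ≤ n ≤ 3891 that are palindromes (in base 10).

16

The integers in [2291, 3891] that are palindromes (in base 10): 2332, 2442, 2552, 2662, 2772, 2882, …, 3773, 3883.
16 qualify.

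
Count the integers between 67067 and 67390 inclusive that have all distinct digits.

133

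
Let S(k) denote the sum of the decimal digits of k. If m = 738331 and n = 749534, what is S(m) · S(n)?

800

S(738331) = 7+3+8+3+3+1 = 25.
S(749534) = 7+4+9+5+3+4 = 32.
25 · 32 = 800.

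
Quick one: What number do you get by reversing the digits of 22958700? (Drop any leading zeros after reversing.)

785922

Reversing 22958700 gives 785922.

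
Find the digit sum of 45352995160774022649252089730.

126

4+5+3+5+2+9+9+5+1+6+0+7+7+4+0+2+2+6+4+9+2+5+2+0+8+9+7+3+0 = 126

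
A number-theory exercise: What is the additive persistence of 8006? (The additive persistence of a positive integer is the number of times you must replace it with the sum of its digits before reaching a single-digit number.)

2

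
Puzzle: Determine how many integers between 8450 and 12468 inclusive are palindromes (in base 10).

40

The integers in [8450, 12468] that are palindromes (in base 10): 8558, 8668, 8778, 8888, 8998, 9009, …, 12321, 12421.
40 qualify.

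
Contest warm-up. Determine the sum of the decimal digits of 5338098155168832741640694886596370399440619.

213

5+3+3+8+0+9+8+1+5+5+1+6+8+8+3+2+7+4+1+6+4+0+6+9+4+8+8+6+5+9+6+3+7+0+3+9+9+4+4+0+6+1+9 = 213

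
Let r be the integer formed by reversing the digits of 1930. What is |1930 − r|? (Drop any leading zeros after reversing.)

1539

Reverse of 1930 is 391.
|1930 − 391| = 1539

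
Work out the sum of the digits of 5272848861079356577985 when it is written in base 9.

97

5272848861079356577985 in base 9 is 53163141118836607607875.
Digit sum: 5+3+1+6+3+1+4+1+1+1+8+8+3+6+6+0+7+6+0+7+8+7+5 = 97.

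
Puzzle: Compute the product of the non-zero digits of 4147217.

1568

4×1×4×7×2×1×7 = 1568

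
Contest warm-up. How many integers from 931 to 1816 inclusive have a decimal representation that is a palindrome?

15

The integers in [931, 1816] that have a decimal representation that is a palindrome: 939, 949, 959, 969, 979, 989, …, 1661, 1771.
15 qualify.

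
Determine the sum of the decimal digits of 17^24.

109

17^24 = 339448671314611904643504117121
Sum of its 30 digits: 109.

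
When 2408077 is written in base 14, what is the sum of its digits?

35

2408077 in base 14 is 469817.
Digit sum: 4+6+9+8+1+7 = 35.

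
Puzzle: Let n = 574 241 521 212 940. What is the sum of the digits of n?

5+7+4+2+4+1+5+2+1+2+1+2+9+4+0 = 49

49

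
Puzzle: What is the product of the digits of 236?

36

2×3×6 = 36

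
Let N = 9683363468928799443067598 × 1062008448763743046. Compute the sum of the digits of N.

173

9683363468928799443067598 × 1062008448763743046 = 10283813816452572030320291754839454880423508
Sum of its 44 digits: 173.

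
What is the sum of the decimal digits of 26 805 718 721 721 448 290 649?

103

2+6+8+0+5+7+1+8+7+2+1+7+2+1+4+4+8+2+9+0+6+4+9 = 103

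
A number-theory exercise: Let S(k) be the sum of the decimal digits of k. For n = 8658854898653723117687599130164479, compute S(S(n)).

12

First digit sum: 183.
1+8+3 = 12.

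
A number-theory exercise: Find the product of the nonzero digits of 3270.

42

3×2×7 = 42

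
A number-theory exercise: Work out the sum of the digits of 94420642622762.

9+4+4+2+0+6+4+2+6+2+2+7+6+2 = 56

56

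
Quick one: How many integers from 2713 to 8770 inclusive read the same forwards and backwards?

The integers in [2713, 8770] that read the same forwards and backwards: 2772, 2882, 2992, 3003, 3113, 3223, …, 8558, 8668.
60 qualify.

60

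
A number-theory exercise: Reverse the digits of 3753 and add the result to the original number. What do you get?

Reverse of 3753 is 3573.
3753 + 3573 = 7326

7326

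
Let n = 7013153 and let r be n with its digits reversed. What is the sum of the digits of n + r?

22

Reversal of 7013153 is 3513107; 7013153 + 3513107 = 10526260.
Digit sum of 10526260: 1+0+5+2+6+2+6+0 = 22.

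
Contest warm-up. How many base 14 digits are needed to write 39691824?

7

39691824 in base 14 is 53B2D44, which has 7 digits.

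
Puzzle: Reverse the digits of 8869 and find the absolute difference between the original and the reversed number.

Reverse of 8869 is 9688.
|8869 − 9688| = 819

819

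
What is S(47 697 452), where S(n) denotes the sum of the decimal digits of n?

4+7+6+9+7+4+5+2 = 44

44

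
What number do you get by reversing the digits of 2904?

4092

Reversing 2904 gives 4092.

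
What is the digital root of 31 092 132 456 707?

3+1+0+9+2+1+3+2+4+5+6+7+0+7 = 50
5+0 = 5
(Equivalently, 31 092 132 456 707 mod 9 = 5.)

5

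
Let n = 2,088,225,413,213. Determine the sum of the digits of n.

41

2+0+8+8+2+2+5+4+1+3+2+1+3 = 41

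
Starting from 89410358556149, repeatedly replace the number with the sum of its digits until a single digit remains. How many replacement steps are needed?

3

89410358556149 → 68 → 14 → 5 (3 steps)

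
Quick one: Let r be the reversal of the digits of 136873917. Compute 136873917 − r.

Reverse of 136873917 is 719378631.
136873917 − 719378631 = -582504714

-582504714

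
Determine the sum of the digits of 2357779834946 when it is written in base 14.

2357779834946 in base 14 is 8218D678DB4.
Digit sum: 8+2+1+8+13+6+7+8+13+11+4 = 81.

81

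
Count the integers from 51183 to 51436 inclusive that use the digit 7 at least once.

The integers in [51183, 51436] that use the digit 7 at least once: 51187, 51197, 51207, 51217, 51227, 51237, …, 51417, 51427.
43 qualify.

43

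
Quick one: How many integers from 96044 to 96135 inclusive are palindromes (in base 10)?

1

The integers in [96044, 96135] that are palindromes (in base 10): 96069.
1 qualifies.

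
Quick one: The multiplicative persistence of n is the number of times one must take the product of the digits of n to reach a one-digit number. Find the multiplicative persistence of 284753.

2

284753 → 6720 → 0 (2 steps)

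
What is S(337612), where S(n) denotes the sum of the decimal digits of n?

22

3+3+7+6+1+2 = 22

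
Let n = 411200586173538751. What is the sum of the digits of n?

67

4+1+1+2+0+0+5+8+6+1+7+3+5+3+8+7+5+1 = 67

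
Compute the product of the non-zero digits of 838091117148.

387072

8×3×8×9×1×1×1×7×1×4×8 = 387072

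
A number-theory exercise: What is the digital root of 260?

2+6+0 = 8
(Equivalently, 260 mod 9 = 8.)

8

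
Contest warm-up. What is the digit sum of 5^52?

5^52 = 2220446049250313080847263336181640625
Sum of its 37 digits: 130.

130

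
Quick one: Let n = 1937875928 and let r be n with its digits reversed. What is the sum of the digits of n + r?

Reversal of 1937875928 is 8295787391; 1937875928 + 8295787391 = 10233663319.
Digit sum of 10233663319: 1+0+2+3+3+6+6+3+3+1+9 = 37.

37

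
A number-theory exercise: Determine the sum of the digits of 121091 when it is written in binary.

121091 in base 2 is 11101100100000011.
Digit sum: 1+1+1+0+1+1+0+0+1+0+0+0+0+0+0+1+1 = 8.

8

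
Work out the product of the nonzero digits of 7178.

7×1×7×8 = 392

392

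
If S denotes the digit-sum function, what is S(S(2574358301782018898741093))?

5

First digit sum: 113.
1+1+3 = 5.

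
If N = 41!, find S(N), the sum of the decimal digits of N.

144

41! = 33452526613163807108170062053440751665152000000000
Sum of its 50 digits: 144.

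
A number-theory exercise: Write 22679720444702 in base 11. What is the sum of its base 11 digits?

62

22679720444702 in base 11 is 7254462A28462.
Digit sum: 7+2+5+4+4+6+2+10+2+8+4+6+2 = 62.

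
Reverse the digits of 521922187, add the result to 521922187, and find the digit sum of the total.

20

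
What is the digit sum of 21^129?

783

21^129 = 368374043060256036041745667837230497733830265095696626655222475440858284535937885711705562293590030957612097742219031654407235600874983037959064715882619816469432779496981
Sum of its 171 digits: 783.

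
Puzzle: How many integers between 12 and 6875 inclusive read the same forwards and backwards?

The integers in [12, 6875] that read the same forwards and backwards: 22, 33, 44, 55, 66, 77, …, 6666, 6776.
156 qualify.

156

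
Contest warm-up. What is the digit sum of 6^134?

6^134 = 187183494765134247677915130856645218524883418468081991214190614586612942224365243787983073985528590237696
Sum of its 105 digits: 495.

495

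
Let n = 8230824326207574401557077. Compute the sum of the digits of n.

99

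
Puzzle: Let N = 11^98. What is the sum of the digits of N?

499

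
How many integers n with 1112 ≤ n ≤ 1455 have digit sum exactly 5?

9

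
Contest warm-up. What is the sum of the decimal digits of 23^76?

23^76 = 30996705517935348019814272666230463378871837737203437728366860066624288818191312580054846857455409630561
Sum of its 104 digits: 472.

472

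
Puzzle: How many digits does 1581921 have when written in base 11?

6

1581921 in base 11 is 990580, which has 6 digits.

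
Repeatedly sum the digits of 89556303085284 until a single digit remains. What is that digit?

3

8+9+5+5+6+3+0+3+0+8+5+2+8+4 = 66
6+6 = 12
1+2 = 3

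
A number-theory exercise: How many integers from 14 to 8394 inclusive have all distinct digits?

The integers in [14, 8394] that have all distinct digits: 14, 15, 16, 17, 18, 19, …, 8392, 8394.
4475 qualify.

4475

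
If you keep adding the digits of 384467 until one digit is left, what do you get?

5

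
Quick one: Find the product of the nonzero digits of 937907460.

9×3×7×9×7×4×6 = 285768

285768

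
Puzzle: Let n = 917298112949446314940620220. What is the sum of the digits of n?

9+1+7+2+9+8+1+1+2+9+4+9+4+4+6+3+1+4+9+4+0+6+2+0+2+2+0 = 109

109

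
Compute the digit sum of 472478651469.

63

4+7+2+4+7+8+6+5+1+4+6+9 = 63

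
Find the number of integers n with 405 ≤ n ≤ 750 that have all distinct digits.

254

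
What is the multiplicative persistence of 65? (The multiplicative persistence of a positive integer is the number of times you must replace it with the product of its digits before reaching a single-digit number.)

65 → 30 → 0 (2 steps)

2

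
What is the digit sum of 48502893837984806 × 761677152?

102

48502893837984806 × 761677152 = 36943546042274616453352512
Sum of its 26 digits: 102.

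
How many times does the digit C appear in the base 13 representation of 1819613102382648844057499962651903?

4

1819613102382648844057499962651903 in base 13 is 904AB8CA79B8C6C18712080421CA77.
The digit C appears 4 times.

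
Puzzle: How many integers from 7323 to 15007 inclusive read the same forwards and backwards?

The integers in [7323, 15007] that read the same forwards and backwards: 7337, 7447, 7557, 7667, 7777, 7887, …, 14841, 14941.
77 qualify.

77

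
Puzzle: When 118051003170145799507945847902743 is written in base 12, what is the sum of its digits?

118051003170145799507945847902743 in base 12 is 5B7441205560475B716A3BB60A1247.
Digit sum: 5+11+7+4+4+1+2+0+5+5+6+0+4+7+5+11+7+1+6+10+3+11+11+6+0+10+1+2+4+7 = 156.

156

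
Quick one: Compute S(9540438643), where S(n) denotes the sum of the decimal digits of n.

9+5+4+0+4+3+8+6+4+3 = 46

46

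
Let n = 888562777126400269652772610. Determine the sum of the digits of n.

124

8+8+8+5+6+2+7+7+7+1+2+6+4+0+0+2+6+9+6+5+2+7+7+2+6+1+0 = 124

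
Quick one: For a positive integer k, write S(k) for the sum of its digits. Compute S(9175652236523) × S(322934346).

S(9175652236523) = 9+1+7+5+6+5+2+2+3+6+5+2+3 = 56.
S(322934346) = 3+2+2+9+3+4+3+4+6 = 36.
56 · 36 = 2016.

2016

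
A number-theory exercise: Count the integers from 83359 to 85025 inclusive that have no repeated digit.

The integers in [83359, 85025] that have no repeated digit: 83401, 83402, 83405, 83406, 83407, 83409, …, 85023, 85024.
555 qualify.

555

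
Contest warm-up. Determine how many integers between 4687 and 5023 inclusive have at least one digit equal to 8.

The integers in [4687, 5023] that have at least one digit equal to 8: 4687, 4688, 4689, 4698, 4708, 4718, …, 5008, 5018.
144 qualify.

144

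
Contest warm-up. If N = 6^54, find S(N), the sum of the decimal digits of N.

171

6^54 = 1047532535594334222593508922191671036215296
Sum of its 43 digits: 171.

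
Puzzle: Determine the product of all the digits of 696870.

6×9×6×8×7×0 = 0

0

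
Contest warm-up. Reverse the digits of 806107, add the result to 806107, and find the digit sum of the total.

26

Reversal of 806107 is 701608; 806107 + 701608 = 1507715.
Digit sum of 1507715: 1+5+0+7+7+1+5 = 26.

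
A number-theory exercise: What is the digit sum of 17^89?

17^89 = 32355938604243814834953228930022671958573652447416130728419673568773613853135920674790271577278638959930577297
Sum of its 110 digits: 521.

521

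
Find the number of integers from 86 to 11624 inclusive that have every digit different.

5532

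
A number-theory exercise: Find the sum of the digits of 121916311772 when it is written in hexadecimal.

77

121916311772 in base 16 is 1C62C748DC.
Digit sum: 1+12+6+2+12+7+4+8+13+12 = 77.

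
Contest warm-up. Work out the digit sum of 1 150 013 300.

1+1+5+0+0+1+3+3+0+0 = 14

14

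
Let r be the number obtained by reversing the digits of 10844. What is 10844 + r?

55645

Reverse of 10844 is 44801.
10844 + 44801 = 55645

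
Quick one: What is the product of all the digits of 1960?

0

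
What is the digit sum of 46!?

216

46! = 5502622159812088949850305428800254892961651752960000000000
Sum of its 58 digits: 216.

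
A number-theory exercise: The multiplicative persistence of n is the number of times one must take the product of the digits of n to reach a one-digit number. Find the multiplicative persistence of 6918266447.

4

6918266447 → 3483648 → 55296 → 2700 → 0 (4 steps)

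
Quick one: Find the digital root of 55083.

3

5+5+0+8+3 = 21
2+1 = 3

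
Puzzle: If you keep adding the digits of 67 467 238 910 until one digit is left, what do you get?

8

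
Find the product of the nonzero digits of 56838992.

933120

5×6×8×3×8×9×9×2 = 933120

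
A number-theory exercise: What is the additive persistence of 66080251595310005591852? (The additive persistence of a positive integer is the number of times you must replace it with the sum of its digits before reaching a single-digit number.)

3

66080251595310005591852 → 86 → 14 → 5 (3 steps)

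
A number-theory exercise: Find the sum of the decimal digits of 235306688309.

2+3+5+3+0+6+6+8+8+3+0+9 = 53

53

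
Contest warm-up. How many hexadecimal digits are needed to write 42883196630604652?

42883196630604652 in base 16 is 985A0A46001B6C, which has 14 digits.

14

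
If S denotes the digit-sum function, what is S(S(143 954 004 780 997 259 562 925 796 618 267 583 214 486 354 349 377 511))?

First digit sum: 260.
2+6+0 = 8.

8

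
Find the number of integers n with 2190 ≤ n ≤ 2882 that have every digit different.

The integers in [2190, 2882] that have every digit different: 2190, 2193, 2194, 2195, 2196, 2197, …, 2876, 2879.
336 qualify.

336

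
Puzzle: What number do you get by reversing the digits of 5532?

Reversing 5532 gives 2355.

2355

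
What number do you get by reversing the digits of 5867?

7685

Reversing 5867 gives 7685.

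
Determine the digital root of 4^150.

The digital root of n equals n mod 9 (or 9 when 9 | n), so we need 4^150 mod 9.
4^150 ≡ 1 (mod 9), so the digital root is 1.

1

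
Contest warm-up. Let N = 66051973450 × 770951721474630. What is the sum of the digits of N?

66051973450 × 770951721474630 = 50922882638074055608573500
Sum of its 26 digits: 108.

108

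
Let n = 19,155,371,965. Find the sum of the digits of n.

52

1+9+1+5+5+3+7+1+9+6+5 = 52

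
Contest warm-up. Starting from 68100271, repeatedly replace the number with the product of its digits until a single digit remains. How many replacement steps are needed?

68100271 → 0 (1 step)

1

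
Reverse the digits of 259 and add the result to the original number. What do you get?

Reverse of 259 is 952.
259 + 952 = 1211

1211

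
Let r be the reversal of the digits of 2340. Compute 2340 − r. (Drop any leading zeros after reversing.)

1908

Reverse of 2340 is 432.
2340 − 432 = 1908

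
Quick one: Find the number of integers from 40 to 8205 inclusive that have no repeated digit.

The integers in [40, 8205] that have no repeated digit: 40, 41, 42, 43, 45, 46, …, 8204, 8205.
4346 qualify.

4346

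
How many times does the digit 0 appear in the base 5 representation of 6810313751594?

6810313751594 in base 5 is 1343040010310022334.
The digit 0 appears 6 times.

6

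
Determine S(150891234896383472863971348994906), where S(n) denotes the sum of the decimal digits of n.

169

1+5+0+8+9+1+2+3+4+8+9+6+3+8+3+4+7+2+8+6+3+9+7+1+3+4+8+9+9+4+9+0+6 = 169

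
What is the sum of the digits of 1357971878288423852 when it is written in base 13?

116

1357971878288423852 in base 13 is 206B7ACA85A22199C.
Digit sum: 2+0+6+11+7+10+12+10+8+5+10+2+2+1+9+9+12 = 116.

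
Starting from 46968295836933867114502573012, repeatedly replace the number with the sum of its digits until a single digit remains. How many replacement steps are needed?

2

46968295836933867114502573012 → 133 → 7 (2 steps)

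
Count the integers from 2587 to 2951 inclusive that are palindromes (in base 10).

The integers in [2587, 2951] that are palindromes (in base 10): 2662, 2772, 2882.
3 qualify.

3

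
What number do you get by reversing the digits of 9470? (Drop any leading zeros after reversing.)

Reversing 9470 gives 749.

749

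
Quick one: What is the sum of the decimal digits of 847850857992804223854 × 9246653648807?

847850857992804223854 × 9246653648807 = 7839783229703308776649590728042178
Sum of its 34 digits: 171.

171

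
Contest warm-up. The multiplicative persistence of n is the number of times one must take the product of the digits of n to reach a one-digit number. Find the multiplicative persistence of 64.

2

64 → 24 → 8 (2 steps)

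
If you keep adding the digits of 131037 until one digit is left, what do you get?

1+3+1+0+3+7 = 15
1+5 = 6

6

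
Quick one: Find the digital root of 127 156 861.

1

1+2+7+1+5+6+8+6+1 = 37
3+7 = 10
1+0 = 1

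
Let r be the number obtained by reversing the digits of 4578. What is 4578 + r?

13332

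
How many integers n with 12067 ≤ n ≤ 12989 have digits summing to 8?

15

The integers in [12067, 12989] that have digits summing to 8: 12104, 12113, 12122, 12131, 12140, 12203, …, 12410, 12500.
15 qualify.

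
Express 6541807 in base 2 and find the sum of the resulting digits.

15

6541807 in base 2 is 11000111101000111101111.
Digit sum: 1+1+0+0+0+1+1+1+1+0+1+0+0+0+1+1+1+1+0+1+1+1+1 = 15.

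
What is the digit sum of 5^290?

970

5^290 = 50269117084648719903700704819059462584066206847994363546742262959995957808350370370151402332542279191318359772826950435974839486570749121564748951798875785751071799956068986148238764144480228424072265625
Sum of its 203 digits: 970.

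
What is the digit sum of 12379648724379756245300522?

1+2+3+7+9+6+4+8+7+2+4+3+7+9+7+5+6+2+4+5+3+0+0+5+2+2 = 113

113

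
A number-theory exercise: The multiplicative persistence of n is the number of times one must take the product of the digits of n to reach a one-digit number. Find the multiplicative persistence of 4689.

3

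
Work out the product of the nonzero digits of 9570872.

35280

9×5×7×8×7×2 = 35280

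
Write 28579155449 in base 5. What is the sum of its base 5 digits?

37

28579155449 in base 5 is 432012230433244.
Digit sum: 4+3+2+0+1+2+2+3+0+4+3+3+2+4+4 = 37.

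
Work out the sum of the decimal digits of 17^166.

928

17^166 = 1796887753442786045528628901285448769636680828221515775638120021065150859959881501792426084997540296943670659512606049183272534262881416190803138689832818942110010779350131100722197732791372009970999740769
Sum of its 205 digits: 928.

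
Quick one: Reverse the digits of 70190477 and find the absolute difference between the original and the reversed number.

7218630

Reverse of 70190477 is 77409107.
|70190477 − 77409107| = 7218630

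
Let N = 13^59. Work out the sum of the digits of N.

13^59 = 528029013288053029092010246418774432656697756230566661880485125877
Sum of its 66 digits: 286.

286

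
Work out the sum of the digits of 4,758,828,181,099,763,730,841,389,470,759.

4+7+5+8+8+2+8+1+8+1+0+9+9+7+6+3+7+3+0+8+4+1+3+8+9+4+7+0+7+5+9 = 161

161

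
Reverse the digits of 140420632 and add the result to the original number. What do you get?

Reverse of 140420632 is 236024041.
140420632 + 236024041 = 376444673

376444673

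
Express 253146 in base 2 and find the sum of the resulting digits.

253146 in base 2 is 111101110011011010.
Digit sum: 1+1+1+1+0+1+1+1+0+0+1+1+0+1+1+0+1+0 = 12.

12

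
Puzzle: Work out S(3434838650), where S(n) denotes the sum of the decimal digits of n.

44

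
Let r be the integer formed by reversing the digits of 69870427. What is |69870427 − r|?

Reverse of 69870427 is 72407896.
|69870427 − 72407896| = 2537469

2537469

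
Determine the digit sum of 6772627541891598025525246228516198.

6+7+7+2+6+2+7+5+4+1+8+9+1+5+9+8+0+2+5+5+2+5+2+4+6+2+2+8+5+1+6+1+9+8 = 160

160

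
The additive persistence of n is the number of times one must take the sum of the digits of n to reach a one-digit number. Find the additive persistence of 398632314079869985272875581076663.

3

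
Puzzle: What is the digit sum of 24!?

24! = 620448401733239439360000
Sum of its 24 digits: 81.

81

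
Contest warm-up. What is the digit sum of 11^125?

581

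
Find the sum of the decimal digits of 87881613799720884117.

105

8+7+8+8+1+6+1+3+7+9+9+7+2+0+8+8+4+1+1+7 = 105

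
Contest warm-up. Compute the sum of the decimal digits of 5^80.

250

5^80 = 82718061255302767487140869206996285356581211090087890625
Sum of its 56 digits: 250.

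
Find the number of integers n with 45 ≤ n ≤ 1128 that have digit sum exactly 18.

57

The integers in [45, 1128] that have digit sum exactly 18: 99, 189, 198, 279, 288, 297, …, 1089, 1098.
57 qualify.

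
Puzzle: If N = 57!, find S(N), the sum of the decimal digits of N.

57! = 40526919504877216755680601905432322134980384796226602145184481280000000000000
Sum of its 77 digits: 270.

270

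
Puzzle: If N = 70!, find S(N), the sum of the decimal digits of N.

459

70! = 11978571669969891796072783721689098736458938142546425857555362864628009582789845319680000000000000000
Sum of its 101 digits: 459.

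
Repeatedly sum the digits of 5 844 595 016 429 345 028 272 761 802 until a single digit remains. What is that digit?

5+8+4+4+5+9+5+0+1+6+4+2+9+3+4+5+0+2+8+2+7+2+7+6+1+8+0+2 = 119
1+1+9 = 11
1+1 = 2
(Equivalently, 5 844 595 016 429 345 028 272 761 802 mod 9 = 2.)

2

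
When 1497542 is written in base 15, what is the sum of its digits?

46

1497542 in base 15 is 1E8AB2.
Digit sum: 1+14+8+10+11+2 = 46.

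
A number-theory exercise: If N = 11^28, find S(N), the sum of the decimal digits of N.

124

11^28 = 144209936106499234037676064081
Sum of its 30 digits: 124.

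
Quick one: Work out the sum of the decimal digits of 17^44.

244

17^44 = 1379597950901634641862681879083307429684165246101910721
Sum of its 55 digits: 244.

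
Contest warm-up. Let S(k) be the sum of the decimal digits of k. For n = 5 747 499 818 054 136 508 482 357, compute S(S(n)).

6

First digit sum: 123.
1+2+3 = 6.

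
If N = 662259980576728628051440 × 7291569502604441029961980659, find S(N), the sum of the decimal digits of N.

662259980576728628051440 × 7291569502604441029961980659 = 4828914677168683939992580749120579264208850137098960
Sum of its 52 digits: 264.

264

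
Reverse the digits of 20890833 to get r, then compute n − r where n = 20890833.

Reverse of 20890833 is 33809802.
20890833 − 33809802 = -12918969

-12918969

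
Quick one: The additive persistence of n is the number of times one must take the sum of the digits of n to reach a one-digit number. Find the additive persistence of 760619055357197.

760619055357197 → 71 → 8 (2 steps)

2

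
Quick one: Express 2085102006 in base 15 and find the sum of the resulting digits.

2085102006 in base 15 is C30C3006.
Digit sum: 12+3+0+12+3+0+0+6 = 36.

36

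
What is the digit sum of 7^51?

7^51 = 12589255298531885026341962383987545444758743
Sum of its 44 digits: 217.

217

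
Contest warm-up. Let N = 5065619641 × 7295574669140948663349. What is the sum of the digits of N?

5065619641 × 7295574669140948663349 = 36956606336382466146433391237709
Sum of its 32 digits: 144.

144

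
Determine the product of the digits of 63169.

972

6×3×1×6×9 = 972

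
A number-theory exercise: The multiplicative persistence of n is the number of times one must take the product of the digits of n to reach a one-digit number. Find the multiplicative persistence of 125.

125 → 10 → 0 (2 steps)

2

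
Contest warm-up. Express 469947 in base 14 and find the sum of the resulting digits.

36

469947 in base 14 is C3399.
Digit sum: 12+3+3+9+9 = 36.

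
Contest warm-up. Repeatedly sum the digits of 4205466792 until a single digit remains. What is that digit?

9

4+2+0+5+4+6+6+7+9+2 = 45
4+5 = 9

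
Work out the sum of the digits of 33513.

15

3+3+5+1+3 = 15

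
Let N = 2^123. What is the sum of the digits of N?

2^123 = 10633823966279326983230456482242756608
Sum of its 38 digits: 170.

170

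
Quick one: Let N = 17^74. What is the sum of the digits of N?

17^74 = 11303688526116825176861663867252925340835880371481850218645238094977795232990878636091380129
Sum of its 92 digits: 424.

424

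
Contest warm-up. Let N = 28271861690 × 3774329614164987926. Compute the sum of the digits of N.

121

28271861690 × 3774329614164987926 = 106707324824143603484391954940
Sum of its 30 digits: 121.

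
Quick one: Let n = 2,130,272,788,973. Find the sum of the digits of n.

2+1+3+0+2+7+2+7+8+8+9+7+3 = 59

59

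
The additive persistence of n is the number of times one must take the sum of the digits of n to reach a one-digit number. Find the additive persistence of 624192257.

3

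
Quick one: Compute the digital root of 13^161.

The digital root of n equals n mod 9 (or 9 when 9 | n), so we need 13^161 mod 9.
13^161 ≡ 7 (mod 9), so the digital root is 7.

7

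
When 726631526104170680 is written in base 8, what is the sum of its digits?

56

726631526104170680 in base 8 is 50254070275402400270.
Digit sum: 5+0+2+5+4+0+7+0+2+7+5+4+0+2+4+0+0+2+7+0 = 56.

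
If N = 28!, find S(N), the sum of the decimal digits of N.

90

28! = 304888344611713860501504000000
Sum of its 30 digits: 90.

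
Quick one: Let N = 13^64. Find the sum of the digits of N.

13^64 = 196053476430761073330659760423566015424403280004115787589590963842248961
Sum of its 72 digits: 301.

301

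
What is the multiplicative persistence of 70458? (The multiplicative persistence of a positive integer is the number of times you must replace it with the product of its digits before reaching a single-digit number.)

1

70458 → 0 (1 step)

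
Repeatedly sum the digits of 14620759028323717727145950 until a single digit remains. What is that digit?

8

1+4+6+2+0+7+5+9+0+2+8+3+2+3+7+1+7+7+2+7+1+4+5+9+5+0 = 107
1+0+7 = 8
(Equivalently, 14620759028323717727145950 mod 9 = 8.)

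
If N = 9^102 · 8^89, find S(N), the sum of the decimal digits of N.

9^102 · 8^89 = 5102051112776046602997734400743743788309516941162177737118884914582508281780199591160980122610814258062245419060901157908190694959721147096018556301273705850130005771503081095168
Sum of its 178 digits: 729.

729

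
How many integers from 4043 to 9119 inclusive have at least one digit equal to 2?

The integers in [4043, 9119] that have at least one digit equal to 2: 4052, 4062, 4072, 4082, 4092, 4102, …, 9102, 9112.
1362 qualify.

1362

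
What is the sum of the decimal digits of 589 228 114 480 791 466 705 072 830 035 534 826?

5+8+9+2+2+8+1+1+4+4+8+0+7+9+1+4+6+6+7+0+5+0+7+2+8+3+0+0+3+5+5+3+4+8+2+6 = 153

153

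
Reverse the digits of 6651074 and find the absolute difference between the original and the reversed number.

Reverse of 6651074 is 4701566.
|6651074 − 4701566| = 1949508

1949508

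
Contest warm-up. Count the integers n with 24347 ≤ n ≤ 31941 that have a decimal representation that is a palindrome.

76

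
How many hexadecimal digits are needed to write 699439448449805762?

15

699439448449805762 in base 16 is 9B4E878FABEEDC2, which has 15 digits.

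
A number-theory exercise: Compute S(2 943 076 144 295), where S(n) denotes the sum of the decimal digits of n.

2+9+4+3+0+7+6+1+4+4+2+9+5 = 56

56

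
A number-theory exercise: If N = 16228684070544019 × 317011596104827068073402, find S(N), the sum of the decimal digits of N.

16228684070544019 × 317011596104827068073402 = 5144681039884141421248976544852364082638
Sum of its 40 digits: 178.

178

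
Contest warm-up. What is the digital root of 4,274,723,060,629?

4+2+7+4+7+2+3+0+6+0+6+2+9 = 52
5+2 = 7
(Equivalently, 4,274,723,060,629 mod 9 = 7.)

7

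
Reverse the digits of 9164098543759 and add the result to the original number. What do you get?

18737557448378

Reverse of 9164098543759 is 9573458904619.
9164098543759 + 9573458904619 = 18737557448378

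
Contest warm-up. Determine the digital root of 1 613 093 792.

1+6+1+3+0+9+3+7+9+2 = 41
4+1 = 5

5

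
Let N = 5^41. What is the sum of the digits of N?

137

5^41 = 45474735088646411895751953125
Sum of its 29 digits: 137.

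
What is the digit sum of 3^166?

3^166 = 15926791088519786003064148590679881418931379526481396121112548658575277686941529
Sum of its 80 digits: 387.

387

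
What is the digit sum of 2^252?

307

2^252 = 7237005577332262213973186563042994240829374041602535252466099000494570602496
Sum of its 76 digits: 307.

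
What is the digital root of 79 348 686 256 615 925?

2

7+9+3+4+8+6+8+6+2+5+6+6+1+5+9+2+5 = 92
9+2 = 11
1+1 = 2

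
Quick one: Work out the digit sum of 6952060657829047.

6+9+5+2+0+6+0+6+5+7+8+2+9+0+4+7 = 76

76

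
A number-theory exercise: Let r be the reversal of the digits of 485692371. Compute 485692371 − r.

Reverse of 485692371 is 173296584.
485692371 − 173296584 = 312395787

312395787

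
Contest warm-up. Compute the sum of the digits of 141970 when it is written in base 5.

14

141970 in base 5 is 14020340.
Digit sum: 1+4+0+2+0+3+4+0 = 14.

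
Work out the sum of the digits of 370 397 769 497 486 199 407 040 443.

134

3+7+0+3+9+7+7+6+9+4+9+7+4+8+6+1+9+9+4+0+7+0+4+0+4+4+3 = 134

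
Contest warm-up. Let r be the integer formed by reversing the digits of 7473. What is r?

Reversing 7473 gives 3747.

3747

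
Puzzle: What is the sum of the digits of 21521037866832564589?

91

2+1+5+2+1+0+3+7+8+6+6+8+3+2+5+6+4+5+8+9 = 91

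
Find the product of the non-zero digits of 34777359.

3×4×7×7×7×3×5×9 = 555660

555660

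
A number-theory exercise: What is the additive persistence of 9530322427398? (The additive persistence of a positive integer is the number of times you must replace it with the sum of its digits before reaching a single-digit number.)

3

9530322427398 → 57 → 12 → 3 (3 steps)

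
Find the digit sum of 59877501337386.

72

5+9+8+7+7+5+0+1+3+3+7+3+8+6 = 72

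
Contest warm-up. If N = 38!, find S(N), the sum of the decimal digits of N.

108

38! = 523022617466601111760007224100074291200000000
Sum of its 45 digits: 108.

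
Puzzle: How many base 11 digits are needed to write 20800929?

8

20800929 in base 11 is 10818056, which has 8 digits.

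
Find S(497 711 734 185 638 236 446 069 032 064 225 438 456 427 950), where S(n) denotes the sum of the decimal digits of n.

4+9+7+7+1+1+7+3+4+1+8+5+6+3+8+2+3+6+4+4+6+0+6+9+0+3+2+0+6+4+2+2+5+4+3+8+4+5+6+4+2+7+9+5+0 = 195

195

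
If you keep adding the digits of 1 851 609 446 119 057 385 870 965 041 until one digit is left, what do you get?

6

1+8+5+1+6+0+9+4+4+6+1+1+9+0+5+7+3+8+5+8+7+0+9+6+5+0+4+1 = 123
1+2+3 = 6
(Equivalently, 1 851 609 446 119 057 385 870 965 041 mod 9 = 6.)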